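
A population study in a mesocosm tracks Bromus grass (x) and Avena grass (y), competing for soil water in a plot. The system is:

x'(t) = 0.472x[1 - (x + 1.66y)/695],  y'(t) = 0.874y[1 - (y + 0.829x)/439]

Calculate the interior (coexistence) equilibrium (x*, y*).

Setting both brackets to zero gives the nullclines x + 1.66y = 695 and 0.829x + y = 439.
Substituting y = 439 - 0.829x into the first: x(1 - 1.66·0.829) = 695 - 1.66·439.
So x* = -33.7/-0.376 = 89.7, and then y* = 439 - 0.829·89.7 = 365.

x* ≈ 89.7, y* ≈ 365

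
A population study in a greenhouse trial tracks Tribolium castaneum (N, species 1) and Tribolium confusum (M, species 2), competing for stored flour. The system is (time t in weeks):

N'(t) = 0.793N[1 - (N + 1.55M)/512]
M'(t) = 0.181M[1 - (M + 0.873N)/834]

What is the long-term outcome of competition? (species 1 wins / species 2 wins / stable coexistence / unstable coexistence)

Compare the nullcline intercepts: K1/α12 = 512/1.55 = 330 < K2 = 834; K2/α21 = 834/0.873 = 955 > K1 = 512.
Since the inequalities point opposite ways, species 2 can invade but species 1 cannot.

species 2 excludes species 1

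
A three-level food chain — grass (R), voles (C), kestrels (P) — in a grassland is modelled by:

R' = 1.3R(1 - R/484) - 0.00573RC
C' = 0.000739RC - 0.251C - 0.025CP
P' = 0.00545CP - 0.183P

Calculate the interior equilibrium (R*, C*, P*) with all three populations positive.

R* ≈ 412, C* ≈ 33.6, P* ≈ 2.15

From dP/dt = 0: 0.00545C* = 0.183, so C* = 33.6.
From dR/dt = 0: 1.3(1 - R*/484) = 0.00573·33.6, giving R* = 484·(1 - 0.148) = 412.
From dC/dt = 0: 0.000739·412 - 0.251 = 0.025P*, so P* = 0.0537/0.025 = 2.15.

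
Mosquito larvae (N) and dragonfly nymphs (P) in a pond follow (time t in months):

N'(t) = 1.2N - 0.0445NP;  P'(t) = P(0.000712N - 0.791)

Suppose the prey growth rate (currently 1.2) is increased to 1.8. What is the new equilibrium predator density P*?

At the interior fixed point, setting dN/dt = 0 with N > 0 fixes P* = (prey growth rate)/(NP coefficient) — independent of the other coefficients.
With the change, P* = 1.8/0.0445 = 40.4; it rises from 27.

P* ≈ 40.4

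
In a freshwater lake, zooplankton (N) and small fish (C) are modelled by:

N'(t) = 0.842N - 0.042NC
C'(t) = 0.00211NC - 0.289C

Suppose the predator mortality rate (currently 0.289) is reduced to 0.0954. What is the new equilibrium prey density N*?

N* ≈ 45.2

At the interior fixed point, setting dC/dt = 0 with C > 0 fixes N* = (predator death rate)/(NC coefficient) — independent of the other coefficients.
With the change, N* = 0.0954/0.00211 = 45.2; it falls from 137.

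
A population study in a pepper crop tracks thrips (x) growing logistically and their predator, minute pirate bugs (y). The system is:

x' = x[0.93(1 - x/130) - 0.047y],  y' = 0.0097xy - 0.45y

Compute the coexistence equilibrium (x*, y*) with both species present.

From dy/dt = 0 with y > 0: 0.0097x* = 0.45, so x* = 46.4.
Substitute into dx/dt = 0: 0.93(1 - 46.4/130) = 0.047y*.
The bracket is 0.643, giving y* = 0.598/0.047 = 12.7.

x* ≈ 46.4, y* ≈ 12.7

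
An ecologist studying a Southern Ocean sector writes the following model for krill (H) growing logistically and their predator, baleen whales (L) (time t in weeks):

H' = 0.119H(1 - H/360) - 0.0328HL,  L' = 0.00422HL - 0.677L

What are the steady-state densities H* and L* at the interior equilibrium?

H* ≈ 160, L* ≈ 2.01

From dL/dt = 0 with L > 0: 0.00422H* = 0.677, so H* = 160.
Substitute into dH/dt = 0: 0.119(1 - 160/360) = 0.0328L*.
The bracket is 0.554, giving L* = 0.066/0.0328 = 2.01.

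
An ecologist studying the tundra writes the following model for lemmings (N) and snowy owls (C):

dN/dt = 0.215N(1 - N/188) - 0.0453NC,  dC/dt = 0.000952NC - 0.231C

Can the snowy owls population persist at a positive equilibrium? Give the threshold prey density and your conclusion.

The predator equation gives dC/dt > 0 only when N > 0.231/0.000952 = 243.
Without the predator, N → K = 188. Since 188 < 243, the predator cannot invade.

Threshold N = 243; K < 243, so no, the predator goes extinct.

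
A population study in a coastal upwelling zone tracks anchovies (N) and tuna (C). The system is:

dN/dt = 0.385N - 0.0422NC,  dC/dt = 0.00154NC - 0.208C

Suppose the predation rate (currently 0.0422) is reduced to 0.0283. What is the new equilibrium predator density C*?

At the interior fixed point, setting dN/dt = 0 with N > 0 fixes C* = (prey growth rate)/(NC coefficient) — independent of the other coefficients.
With the change, C* = 0.385/0.0283 = 13.6; it rises from 9.12.

C* ≈ 13.6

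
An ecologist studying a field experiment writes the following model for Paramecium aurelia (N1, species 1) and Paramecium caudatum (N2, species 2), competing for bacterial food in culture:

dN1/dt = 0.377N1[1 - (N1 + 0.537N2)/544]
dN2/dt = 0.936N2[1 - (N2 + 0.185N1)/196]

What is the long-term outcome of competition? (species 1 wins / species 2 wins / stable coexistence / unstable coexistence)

stable coexistence

Compare the nullcline intercepts: K1/α12 = 544/0.537 = 1010 > K2 = 196; K2/α21 = 196/0.185 = 1060 > K1 = 544.
Since both inequalities hold, each species can invade when rare, so the interior equilibrium is stable.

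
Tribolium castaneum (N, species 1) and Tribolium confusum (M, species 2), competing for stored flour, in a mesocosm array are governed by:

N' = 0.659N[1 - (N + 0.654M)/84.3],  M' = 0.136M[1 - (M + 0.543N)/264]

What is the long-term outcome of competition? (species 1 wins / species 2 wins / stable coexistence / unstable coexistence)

species 2 excludes species 1

Compare the nullcline intercepts: K1/α12 = 84.3/0.654 = 129 < K2 = 264; K2/α21 = 264/0.543 = 486 > K1 = 84.3.
Since the inequalities point opposite ways, species 2 can invade but species 1 cannot.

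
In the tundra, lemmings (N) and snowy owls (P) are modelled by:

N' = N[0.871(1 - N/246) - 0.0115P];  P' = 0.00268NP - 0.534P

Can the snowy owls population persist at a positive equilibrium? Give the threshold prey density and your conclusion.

The predator equation gives dP/dt > 0 only when N > 0.534/0.00268 = 199.
Without the predator, N → K = 246. Since 246 > 199, the predator can invade and persist.

Threshold N = 199; K > 199, so yes, the predator persists.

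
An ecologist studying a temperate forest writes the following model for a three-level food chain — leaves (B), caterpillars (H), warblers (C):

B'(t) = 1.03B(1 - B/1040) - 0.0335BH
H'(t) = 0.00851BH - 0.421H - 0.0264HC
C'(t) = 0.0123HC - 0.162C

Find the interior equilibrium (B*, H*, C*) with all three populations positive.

B* ≈ 594, H* ≈ 13.2, C* ≈ 176

From dC/dt = 0: 0.0123H* = 0.162, so H* = 13.2.
From dB/dt = 0: 1.03(1 - B*/1040) = 0.0335·13.2, giving B* = 1040·(1 - 0.428) = 594.
From dH/dt = 0: 0.00851·594 - 0.421 = 0.0264C*, so C* = 4.64/0.0264 = 176.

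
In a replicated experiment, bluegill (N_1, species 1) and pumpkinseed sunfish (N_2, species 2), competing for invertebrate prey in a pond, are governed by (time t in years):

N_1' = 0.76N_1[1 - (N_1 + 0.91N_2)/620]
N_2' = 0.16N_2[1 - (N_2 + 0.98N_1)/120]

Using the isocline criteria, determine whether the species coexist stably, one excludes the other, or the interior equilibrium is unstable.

species 1 excludes species 2

Compare the nullcline intercepts: K1/α12 = 620/0.91 = 681 > K2 = 120; K2/α21 = 120/0.98 = 122 < K1 = 620.
Since the inequalities point opposite ways, species 1 can invade but species 2 cannot.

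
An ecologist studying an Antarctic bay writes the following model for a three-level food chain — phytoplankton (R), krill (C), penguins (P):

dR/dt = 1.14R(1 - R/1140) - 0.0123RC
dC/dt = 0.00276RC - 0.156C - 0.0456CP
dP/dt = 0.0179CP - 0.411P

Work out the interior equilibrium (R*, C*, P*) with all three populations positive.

From dP/dt = 0: 0.0179C* = 0.411, so C* = 23.
From dR/dt = 0: 1.14(1 - R*/1140) = 0.0123·23, giving R* = 1140·(1 - 0.248) = 858.
From dC/dt = 0: 0.00276·858 - 0.156 = 0.0456P*, so P* = 2.21/0.0456 = 48.5.

R* ≈ 858, C* ≈ 23, P* ≈ 48.5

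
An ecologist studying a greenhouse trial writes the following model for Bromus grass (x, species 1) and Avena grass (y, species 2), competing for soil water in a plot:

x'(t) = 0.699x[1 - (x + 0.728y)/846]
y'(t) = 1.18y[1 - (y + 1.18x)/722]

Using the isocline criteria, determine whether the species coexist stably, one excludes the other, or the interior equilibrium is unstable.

species 1 excludes species 2

Compare the nullcline intercepts: K1/α12 = 846/0.728 = 1160 > K2 = 722; K2/α21 = 722/1.18 = 612 < K1 = 846.
Since the inequalities point opposite ways, species 1 can invade but species 2 cannot.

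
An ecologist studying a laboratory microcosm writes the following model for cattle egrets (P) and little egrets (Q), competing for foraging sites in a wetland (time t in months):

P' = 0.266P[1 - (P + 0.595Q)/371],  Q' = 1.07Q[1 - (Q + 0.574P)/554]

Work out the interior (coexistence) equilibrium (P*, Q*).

P* ≈ 62.8, Q* ≈ 518

Setting both brackets to zero gives the nullclines P + 0.595Q = 371 and 0.574P + Q = 554.
Substituting Q = 554 - 0.574P into the first: P(1 - 0.595·0.574) = 371 - 0.595·554.
So P* = 41.4/0.658 = 62.8, and then Q* = 554 - 0.574·62.8 = 518.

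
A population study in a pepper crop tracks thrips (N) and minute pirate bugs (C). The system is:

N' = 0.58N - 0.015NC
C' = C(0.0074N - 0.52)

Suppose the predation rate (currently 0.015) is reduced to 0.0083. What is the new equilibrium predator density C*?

C* ≈ 69.9

At the interior fixed point, setting dN/dt = 0 with N > 0 fixes C* = (prey growth rate)/(NC coefficient) — independent of the other coefficients.
With the change, C* = 0.58/0.0083 = 69.9; it rises from 38.7.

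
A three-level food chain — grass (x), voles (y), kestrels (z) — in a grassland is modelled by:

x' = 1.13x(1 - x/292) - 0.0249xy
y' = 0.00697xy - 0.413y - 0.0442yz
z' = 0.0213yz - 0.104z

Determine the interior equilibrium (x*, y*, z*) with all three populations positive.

From dz/dt = 0: 0.0213y* = 0.104, so y* = 4.88.
From dx/dt = 0: 1.13(1 - x*/292) = 0.0249·4.88, giving x* = 292·(1 - 0.108) = 261.
From dy/dt = 0: 0.00697·261 - 0.413 = 0.0442z*, so z* = 1.4/0.0442 = 31.7.

x* ≈ 261, y* ≈ 4.88, z* ≈ 31.7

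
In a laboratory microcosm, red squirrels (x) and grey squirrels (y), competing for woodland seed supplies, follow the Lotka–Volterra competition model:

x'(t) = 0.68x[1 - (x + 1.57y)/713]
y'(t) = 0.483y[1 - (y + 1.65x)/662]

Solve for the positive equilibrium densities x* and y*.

x* ≈ 205, y* ≈ 323

Setting both brackets to zero gives the nullclines x + 1.57y = 713 and 1.65x + y = 662.
Substituting y = 662 - 1.65x into the first: x(1 - 1.57·1.65) = 713 - 1.57·662.
So x* = -326/-1.59 = 205, and then y* = 662 - 1.65·205 = 323.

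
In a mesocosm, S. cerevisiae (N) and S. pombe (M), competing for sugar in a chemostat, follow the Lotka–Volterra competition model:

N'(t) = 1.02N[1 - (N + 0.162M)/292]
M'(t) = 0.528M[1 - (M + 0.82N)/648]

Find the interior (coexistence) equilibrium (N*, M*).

N* ≈ 216, M* ≈ 471

Setting both brackets to zero gives the nullclines N + 0.162M = 292 and 0.82N + M = 648.
Substituting M = 648 - 0.82N into the first: N(1 - 0.162·0.82) = 292 - 0.162·648.
So N* = 187/0.867 = 216, and then M* = 648 - 0.82·216 = 471.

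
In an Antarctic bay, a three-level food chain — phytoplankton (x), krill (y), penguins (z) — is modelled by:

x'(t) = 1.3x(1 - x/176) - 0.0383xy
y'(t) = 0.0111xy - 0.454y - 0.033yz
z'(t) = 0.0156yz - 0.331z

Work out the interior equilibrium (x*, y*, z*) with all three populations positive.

x* ≈ 66, y* ≈ 21.2, z* ≈ 8.44

From dz/dt = 0: 0.0156y* = 0.331, so y* = 21.2.
From dx/dt = 0: 1.3(1 - x*/176) = 0.0383·21.2, giving x* = 176·(1 - 0.625) = 66.
From dy/dt = 0: 0.0111·66 - 0.454 = 0.033z*, so z* = 0.278/0.033 = 8.44.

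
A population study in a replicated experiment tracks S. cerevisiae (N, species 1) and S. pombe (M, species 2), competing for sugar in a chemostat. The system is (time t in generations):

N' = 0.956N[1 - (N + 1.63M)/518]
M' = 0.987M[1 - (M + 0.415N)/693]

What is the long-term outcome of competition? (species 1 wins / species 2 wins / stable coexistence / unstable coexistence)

species 2 excludes species 1

Compare the nullcline intercepts: K1/α12 = 518/1.63 = 318 < K2 = 693; K2/α21 = 693/0.415 = 1670 > K1 = 518.
Since the inequalities point opposite ways, species 2 can invade but species 1 cannot.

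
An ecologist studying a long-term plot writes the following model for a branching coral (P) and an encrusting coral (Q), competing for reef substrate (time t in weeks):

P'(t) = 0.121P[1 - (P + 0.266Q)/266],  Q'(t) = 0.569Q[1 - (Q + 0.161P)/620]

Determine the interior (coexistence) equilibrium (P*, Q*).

P* ≈ 106, Q* ≈ 603

Setting both brackets to zero gives the nullclines P + 0.266Q = 266 and 0.161P + Q = 620.
Substituting Q = 620 - 0.161P into the first: P(1 - 0.266·0.161) = 266 - 0.266·620.
So P* = 101/0.957 = 106, and then Q* = 620 - 0.161·106 = 603.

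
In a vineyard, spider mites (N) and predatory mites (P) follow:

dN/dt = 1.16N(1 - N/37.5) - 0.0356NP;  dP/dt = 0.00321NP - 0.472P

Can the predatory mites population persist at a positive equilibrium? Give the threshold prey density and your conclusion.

Threshold N = 147; K < 147, so no, the predator goes extinct.

The predator equation gives dP/dt > 0 only when N > 0.472/0.00321 = 147.
Without the predator, N → K = 37.5. Since 37.5 < 147, the predator cannot invade.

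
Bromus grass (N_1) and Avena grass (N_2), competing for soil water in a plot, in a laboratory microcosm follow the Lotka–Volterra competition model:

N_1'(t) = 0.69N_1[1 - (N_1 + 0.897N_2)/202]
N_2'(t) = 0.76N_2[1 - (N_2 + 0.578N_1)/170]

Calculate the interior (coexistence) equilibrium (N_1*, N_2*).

N_1* ≈ 103, N_2* ≈ 111

Setting both brackets to zero gives the nullclines N_1 + 0.897N_2 = 202 and 0.578N_1 + N_2 = 170.
Substituting N_2 = 170 - 0.578N_1 into the first: N_1(1 - 0.897·0.578) = 202 - 0.897·170.
So N_1* = 49.5/0.482 = 103, and then N_2* = 170 - 0.578·103 = 111.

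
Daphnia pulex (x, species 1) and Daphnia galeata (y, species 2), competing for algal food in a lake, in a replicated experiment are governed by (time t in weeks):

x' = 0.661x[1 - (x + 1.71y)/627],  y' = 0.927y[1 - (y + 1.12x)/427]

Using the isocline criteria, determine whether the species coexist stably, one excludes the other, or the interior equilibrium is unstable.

unstable coexistence (outcome depends on initial conditions)

Compare the nullcline intercepts: K1/α12 = 627/1.71 = 367 < K2 = 427; K2/α21 = 427/1.12 = 381 < K1 = 627.
Since both are reversed, neither can invade when rare; the interior point is a saddle.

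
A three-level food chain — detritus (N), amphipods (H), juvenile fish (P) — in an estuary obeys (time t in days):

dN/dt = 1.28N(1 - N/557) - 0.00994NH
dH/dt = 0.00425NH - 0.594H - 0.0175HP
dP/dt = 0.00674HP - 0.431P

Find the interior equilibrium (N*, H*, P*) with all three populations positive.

N* ≈ 280, H* ≈ 63.9, P* ≈ 34.2

From dP/dt = 0: 0.00674H* = 0.431, so H* = 63.9.
From dN/dt = 0: 1.28(1 - N*/557) = 0.00994·63.9, giving N* = 557·(1 - 0.497) = 280.
From dH/dt = 0: 0.00425·280 - 0.594 = 0.0175P*, so P* = 0.598/0.0175 = 34.2.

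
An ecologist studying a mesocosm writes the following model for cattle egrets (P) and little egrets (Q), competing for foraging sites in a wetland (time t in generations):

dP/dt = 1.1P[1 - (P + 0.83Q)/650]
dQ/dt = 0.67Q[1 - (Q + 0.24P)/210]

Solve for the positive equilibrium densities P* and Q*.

P* ≈ 594, Q* ≈ 67.4

Setting both brackets to zero gives the nullclines P + 0.83Q = 650 and 0.24P + Q = 210.
Substituting Q = 210 - 0.24P into the first: P(1 - 0.83·0.24) = 650 - 0.83·210.
So P* = 476/0.801 = 594, and then Q* = 210 - 0.24·594 = 67.4.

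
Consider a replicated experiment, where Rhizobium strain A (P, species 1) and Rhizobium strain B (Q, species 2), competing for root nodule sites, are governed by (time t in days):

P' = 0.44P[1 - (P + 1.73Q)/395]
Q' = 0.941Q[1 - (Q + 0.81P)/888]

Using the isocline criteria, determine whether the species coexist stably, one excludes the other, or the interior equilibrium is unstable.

Compare the nullcline intercepts: K1/α12 = 395/1.73 = 228 < K2 = 888; K2/α21 = 888/0.81 = 1100 > K1 = 395.
Since the inequalities point opposite ways, species 2 can invade but species 1 cannot.

species 2 excludes species 1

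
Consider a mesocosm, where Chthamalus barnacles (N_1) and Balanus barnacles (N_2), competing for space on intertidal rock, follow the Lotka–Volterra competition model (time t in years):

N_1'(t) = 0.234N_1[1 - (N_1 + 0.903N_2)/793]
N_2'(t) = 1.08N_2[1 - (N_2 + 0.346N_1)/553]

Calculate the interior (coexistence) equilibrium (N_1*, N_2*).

N_1* ≈ 427, N_2* ≈ 405

Setting both brackets to zero gives the nullclines N_1 + 0.903N_2 = 793 and 0.346N_1 + N_2 = 553.
Substituting N_2 = 553 - 0.346N_1 into the first: N_1(1 - 0.903·0.346) = 793 - 0.903·553.
So N_1* = 294/0.688 = 427, and then N_2* = 553 - 0.346·427 = 405.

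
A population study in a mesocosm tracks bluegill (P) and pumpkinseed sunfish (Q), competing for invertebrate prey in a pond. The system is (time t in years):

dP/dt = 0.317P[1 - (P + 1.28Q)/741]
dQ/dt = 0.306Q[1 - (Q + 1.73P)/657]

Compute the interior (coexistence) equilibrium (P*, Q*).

Setting both brackets to zero gives the nullclines P + 1.28Q = 741 and 1.73P + Q = 657.
Substituting Q = 657 - 1.73P into the first: P(1 - 1.28·1.73) = 741 - 1.28·657.
So P* = -100/-1.21 = 82.3, and then Q* = 657 - 1.73·82.3 = 515.

P* ≈ 82.3, Q* ≈ 515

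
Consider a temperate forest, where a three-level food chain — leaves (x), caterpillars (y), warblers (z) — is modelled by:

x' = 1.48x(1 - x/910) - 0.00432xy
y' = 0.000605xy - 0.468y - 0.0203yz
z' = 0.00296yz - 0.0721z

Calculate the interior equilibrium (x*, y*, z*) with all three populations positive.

From dz/dt = 0: 0.00296y* = 0.0721, so y* = 24.4.
From dx/dt = 0: 1.48(1 - x*/910) = 0.00432·24.4, giving x* = 910·(1 - 0.0711) = 845.
From dy/dt = 0: 0.000605·845 - 0.468 = 0.0203z*, so z* = 0.0434/0.0203 = 2.14.

x* ≈ 845, y* ≈ 24.4, z* ≈ 2.14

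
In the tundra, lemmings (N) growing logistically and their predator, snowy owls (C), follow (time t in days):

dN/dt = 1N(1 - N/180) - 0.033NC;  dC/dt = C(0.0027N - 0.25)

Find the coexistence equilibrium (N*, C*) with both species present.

N* ≈ 92.6, C* ≈ 14.7

From dC/dt = 0 with C > 0: 0.0027N* = 0.25, so N* = 92.6.
Substitute into dN/dt = 0: 1(1 - 92.6/180) = 0.033C*.
The bracket is 0.486, giving C* = 0.486/0.033 = 14.7.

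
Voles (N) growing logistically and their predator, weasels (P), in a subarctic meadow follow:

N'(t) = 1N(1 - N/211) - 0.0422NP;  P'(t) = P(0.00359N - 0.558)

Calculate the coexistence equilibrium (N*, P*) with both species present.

From dP/dt = 0 with P > 0: 0.00359N* = 0.558, so N* = 155.
Substitute into dN/dt = 0: 1(1 - 155/211) = 0.0422P*.
The bracket is 0.263, giving P* = 0.263/0.0422 = 6.24.

N* ≈ 155, P* ≈ 6.24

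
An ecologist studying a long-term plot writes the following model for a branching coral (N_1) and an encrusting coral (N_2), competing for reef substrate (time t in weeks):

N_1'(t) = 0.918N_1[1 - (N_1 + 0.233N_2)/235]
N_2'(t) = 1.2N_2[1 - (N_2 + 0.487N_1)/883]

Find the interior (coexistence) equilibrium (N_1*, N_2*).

N_1* ≈ 33, N_2* ≈ 867

Setting both brackets to zero gives the nullclines N_1 + 0.233N_2 = 235 and 0.487N_1 + N_2 = 883.
Substituting N_2 = 883 - 0.487N_1 into the first: N_1(1 - 0.233·0.487) = 235 - 0.233·883.
So N_1* = 29.3/0.887 = 33, and then N_2* = 883 - 0.487·33 = 867.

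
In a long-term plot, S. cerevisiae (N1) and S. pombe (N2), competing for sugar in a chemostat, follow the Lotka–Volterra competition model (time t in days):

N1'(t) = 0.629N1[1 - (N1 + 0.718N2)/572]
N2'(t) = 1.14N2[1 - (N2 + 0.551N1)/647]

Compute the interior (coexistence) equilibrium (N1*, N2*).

Setting both brackets to zero gives the nullclines N1 + 0.718N2 = 572 and 0.551N1 + N2 = 647.
Substituting N2 = 647 - 0.551N1 into the first: N1(1 - 0.718·0.551) = 572 - 0.718·647.
So N1* = 107/0.604 = 178, and then N2* = 647 - 0.551·178 = 549.

N1* ≈ 178, N2* ≈ 549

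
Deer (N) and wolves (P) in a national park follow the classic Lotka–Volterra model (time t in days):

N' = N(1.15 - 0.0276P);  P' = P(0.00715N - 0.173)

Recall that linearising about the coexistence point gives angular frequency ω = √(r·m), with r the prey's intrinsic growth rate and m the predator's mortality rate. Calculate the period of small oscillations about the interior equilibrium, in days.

Here r = 1.15 and m = 0.173, so r·m = 0.199.
ω = √0.199 = 0.446 per day, hence T = 2π/ω ≈ 14.1 days.

T ≈ 14.1 days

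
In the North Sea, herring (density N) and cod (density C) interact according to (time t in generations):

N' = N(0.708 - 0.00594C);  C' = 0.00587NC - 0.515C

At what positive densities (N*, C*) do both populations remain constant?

N* ≈ 87.7, C* ≈ 119

Set dC/dt = 0 with C > 0: 0.00587N - 0.515 = 0, so N* = 0.515/0.00587 = 87.7.
Set dN/dt = 0 with N > 0: 0.708 - 0.00594C = 0, so C* = 0.708/0.00594 = 119.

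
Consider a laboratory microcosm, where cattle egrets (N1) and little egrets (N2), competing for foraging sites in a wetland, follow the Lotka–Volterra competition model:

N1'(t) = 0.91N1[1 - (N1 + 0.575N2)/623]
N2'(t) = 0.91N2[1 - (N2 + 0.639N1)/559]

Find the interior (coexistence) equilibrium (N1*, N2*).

Setting both brackets to zero gives the nullclines N1 + 0.575N2 = 623 and 0.639N1 + N2 = 559.
Substituting N2 = 559 - 0.639N1 into the first: N1(1 - 0.575·0.639) = 623 - 0.575·559.
So N1* = 302/0.633 = 477, and then N2* = 559 - 0.639·477 = 254.

N1* ≈ 477, N2* ≈ 254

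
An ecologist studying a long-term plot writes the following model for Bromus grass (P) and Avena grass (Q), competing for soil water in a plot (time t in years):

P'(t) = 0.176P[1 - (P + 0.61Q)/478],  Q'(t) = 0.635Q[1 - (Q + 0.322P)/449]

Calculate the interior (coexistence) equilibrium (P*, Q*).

Setting both brackets to zero gives the nullclines P + 0.61Q = 478 and 0.322P + Q = 449.
Substituting Q = 449 - 0.322P into the first: P(1 - 0.61·0.322) = 478 - 0.61·449.
So P* = 204/0.804 = 254, and then Q* = 449 - 0.322·254 = 367.

P* ≈ 254, Q* ≈ 367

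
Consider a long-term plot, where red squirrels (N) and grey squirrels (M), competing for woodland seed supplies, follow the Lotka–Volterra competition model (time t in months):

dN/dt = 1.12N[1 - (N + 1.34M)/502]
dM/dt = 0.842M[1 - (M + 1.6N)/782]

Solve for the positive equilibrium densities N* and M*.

N* ≈ 477, M* ≈ 18.5

Setting both brackets to zero gives the nullclines N + 1.34M = 502 and 1.6N + M = 782.
Substituting M = 782 - 1.6N into the first: N(1 - 1.34·1.6) = 502 - 1.34·782.
So N* = -546/-1.14 = 477, and then M* = 782 - 1.6·477 = 18.5.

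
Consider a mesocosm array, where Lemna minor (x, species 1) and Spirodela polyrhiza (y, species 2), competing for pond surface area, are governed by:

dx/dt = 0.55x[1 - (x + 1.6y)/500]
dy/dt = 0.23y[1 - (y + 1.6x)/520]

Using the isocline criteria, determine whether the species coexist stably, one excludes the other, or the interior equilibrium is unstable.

unstable coexistence (outcome depends on initial conditions)

Compare the nullcline intercepts: K1/α12 = 500/1.6 = 312 < K2 = 520; K2/α21 = 520/1.6 = 325 < K1 = 500.
Since both are reversed, neither can invade when rare; the interior point is a saddle.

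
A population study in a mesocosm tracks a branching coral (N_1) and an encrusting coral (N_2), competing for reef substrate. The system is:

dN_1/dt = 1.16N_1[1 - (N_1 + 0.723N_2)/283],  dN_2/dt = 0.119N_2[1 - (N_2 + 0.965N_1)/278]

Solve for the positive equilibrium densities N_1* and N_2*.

N_1* ≈ 271, N_2* ≈ 16.2

Setting both brackets to zero gives the nullclines N_1 + 0.723N_2 = 283 and 0.965N_1 + N_2 = 278.
Substituting N_2 = 278 - 0.965N_1 into the first: N_1(1 - 0.723·0.965) = 283 - 0.723·278.
So N_1* = 82/0.302 = 271, and then N_2* = 278 - 0.965·271 = 16.2.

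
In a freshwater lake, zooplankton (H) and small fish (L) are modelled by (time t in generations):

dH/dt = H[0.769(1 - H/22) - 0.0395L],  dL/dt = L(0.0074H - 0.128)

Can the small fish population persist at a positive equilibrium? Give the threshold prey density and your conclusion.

The predator equation gives dL/dt > 0 only when H > 0.128/0.0074 = 17.3.
Without the predator, H → K = 22. Since 22 > 17.3, the predator can invade and persist.

Threshold H = 17.3; K > 17.3, so yes, the predator persists.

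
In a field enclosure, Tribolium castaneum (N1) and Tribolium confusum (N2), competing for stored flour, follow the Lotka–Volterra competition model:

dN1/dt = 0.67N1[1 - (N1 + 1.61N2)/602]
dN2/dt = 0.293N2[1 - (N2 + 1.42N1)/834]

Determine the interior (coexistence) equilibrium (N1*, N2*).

Setting both brackets to zero gives the nullclines N1 + 1.61N2 = 602 and 1.42N1 + N2 = 834.
Substituting N2 = 834 - 1.42N1 into the first: N1(1 - 1.61·1.42) = 602 - 1.61·834.
So N1* = -741/-1.29 = 576, and then N2* = 834 - 1.42·576 = 16.2.

N1* ≈ 576, N2* ≈ 16.2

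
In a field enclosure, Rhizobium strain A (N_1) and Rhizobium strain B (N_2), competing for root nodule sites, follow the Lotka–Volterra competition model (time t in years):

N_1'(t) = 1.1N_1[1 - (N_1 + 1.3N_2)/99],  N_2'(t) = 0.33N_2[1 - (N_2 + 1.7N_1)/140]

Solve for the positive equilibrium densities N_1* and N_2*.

Setting both brackets to zero gives the nullclines N_1 + 1.3N_2 = 99 and 1.7N_1 + N_2 = 140.
Substituting N_2 = 140 - 1.7N_1 into the first: N_1(1 - 1.3·1.7) = 99 - 1.3·140.
So N_1* = -83/-1.21 = 68.6, and then N_2* = 140 - 1.7·68.6 = 23.4.

N_1* ≈ 68.6, N_2* ≈ 23.4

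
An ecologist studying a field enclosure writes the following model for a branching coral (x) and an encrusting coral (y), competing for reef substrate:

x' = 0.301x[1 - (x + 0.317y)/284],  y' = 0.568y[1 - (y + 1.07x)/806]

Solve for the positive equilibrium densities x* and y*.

x* ≈ 43.1, y* ≈ 760

Setting both brackets to zero gives the nullclines x + 0.317y = 284 and 1.07x + y = 806.
Substituting y = 806 - 1.07x into the first: x(1 - 0.317·1.07) = 284 - 0.317·806.
So x* = 28.5/0.661 = 43.1, and then y* = 806 - 1.07·43.1 = 760.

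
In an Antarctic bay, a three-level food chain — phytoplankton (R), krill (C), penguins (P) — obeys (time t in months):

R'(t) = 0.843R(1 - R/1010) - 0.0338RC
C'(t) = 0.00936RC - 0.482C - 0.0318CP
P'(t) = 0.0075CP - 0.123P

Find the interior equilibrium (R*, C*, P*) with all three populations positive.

From dP/dt = 0: 0.0075C* = 0.123, so C* = 16.4.
From dR/dt = 0: 0.843(1 - R*/1010) = 0.0338·16.4, giving R* = 1010·(1 - 0.658) = 346.
From dC/dt = 0: 0.00936·346 - 0.482 = 0.0318P*, so P* = 2.76/0.0318 = 86.6.

R* ≈ 346, C* ≈ 16.4, P* ≈ 86.6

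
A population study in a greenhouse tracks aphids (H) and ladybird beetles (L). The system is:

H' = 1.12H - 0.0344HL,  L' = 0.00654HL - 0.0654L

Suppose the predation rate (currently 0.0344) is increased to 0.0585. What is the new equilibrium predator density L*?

L* ≈ 19.1

At the interior fixed point, setting dH/dt = 0 with H > 0 fixes L* = (prey growth rate)/(HL coefficient) — independent of the other coefficients.
With the change, L* = 1.12/0.0585 = 19.1; it falls from 32.6.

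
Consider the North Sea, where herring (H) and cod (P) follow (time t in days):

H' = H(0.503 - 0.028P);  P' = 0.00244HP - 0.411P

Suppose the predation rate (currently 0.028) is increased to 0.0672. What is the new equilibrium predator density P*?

At the interior fixed point, setting dH/dt = 0 with H > 0 fixes P* = (prey growth rate)/(HP coefficient) — independent of the other coefficients.
With the change, P* = 0.503/0.0672 = 7.49; it falls from 18.

P* ≈ 7.49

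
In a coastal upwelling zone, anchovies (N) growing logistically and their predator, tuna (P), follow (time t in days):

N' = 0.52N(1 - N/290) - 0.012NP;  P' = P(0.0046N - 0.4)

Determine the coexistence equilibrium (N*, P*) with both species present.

N* ≈ 87, P* ≈ 30.3

From dP/dt = 0 with P > 0: 0.0046N* = 0.4, so N* = 87.
Substitute into dN/dt = 0: 0.52(1 - 87/290) = 0.012P*.
The bracket is 0.7, giving P* = 0.364/0.012 = 30.3.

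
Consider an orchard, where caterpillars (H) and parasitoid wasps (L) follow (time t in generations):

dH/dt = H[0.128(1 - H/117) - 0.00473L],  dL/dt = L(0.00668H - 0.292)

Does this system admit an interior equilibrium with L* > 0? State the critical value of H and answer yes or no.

Threshold H = 43.7; K > 43.7, so yes, the predator persists.

The predator equation gives dL/dt > 0 only when H > 0.292/0.00668 = 43.7.
Without the predator, H → K = 117. Since 117 > 43.7, the predator can invade and persist.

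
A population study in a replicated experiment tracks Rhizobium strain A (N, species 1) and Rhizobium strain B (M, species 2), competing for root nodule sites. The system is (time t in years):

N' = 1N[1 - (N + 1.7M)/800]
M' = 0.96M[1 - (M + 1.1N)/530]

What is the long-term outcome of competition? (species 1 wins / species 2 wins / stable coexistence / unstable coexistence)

unstable coexistence (outcome depends on initial conditions)

Compare the nullcline intercepts: K1/α12 = 800/1.7 = 471 < K2 = 530; K2/α21 = 530/1.1 = 482 < K1 = 800.
Since both are reversed, neither can invade when rare; the interior point is a saddle.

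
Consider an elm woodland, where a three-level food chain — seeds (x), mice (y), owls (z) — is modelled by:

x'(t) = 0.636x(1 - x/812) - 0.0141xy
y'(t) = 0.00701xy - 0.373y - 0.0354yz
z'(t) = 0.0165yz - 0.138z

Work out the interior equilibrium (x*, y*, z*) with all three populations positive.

x* ≈ 661, y* ≈ 8.36, z* ≈ 120

From dz/dt = 0: 0.0165y* = 0.138, so y* = 8.36.
From dx/dt = 0: 0.636(1 - x*/812) = 0.0141·8.36, giving x* = 812·(1 - 0.185) = 661.
From dy/dt = 0: 0.00701·661 - 0.373 = 0.0354z*, so z* = 4.26/0.0354 = 120.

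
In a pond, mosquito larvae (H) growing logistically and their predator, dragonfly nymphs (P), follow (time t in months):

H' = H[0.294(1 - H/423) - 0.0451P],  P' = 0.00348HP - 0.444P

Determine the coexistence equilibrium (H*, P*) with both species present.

H* ≈ 128, P* ≈ 4.55

From dP/dt = 0 with P > 0: 0.00348H* = 0.444, so H* = 128.
Substitute into dH/dt = 0: 0.294(1 - 128/423) = 0.0451P*.
The bracket is 0.698, giving P* = 0.205/0.0451 = 4.55.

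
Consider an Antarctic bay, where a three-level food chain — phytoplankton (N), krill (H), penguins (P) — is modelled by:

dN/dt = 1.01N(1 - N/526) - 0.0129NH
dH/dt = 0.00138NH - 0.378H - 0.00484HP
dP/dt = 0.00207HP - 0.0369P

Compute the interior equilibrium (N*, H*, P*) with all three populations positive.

N* ≈ 406, H* ≈ 17.8, P* ≈ 37.7

From dP/dt = 0: 0.00207H* = 0.0369, so H* = 17.8.
From dN/dt = 0: 1.01(1 - N*/526) = 0.0129·17.8, giving N* = 526·(1 - 0.228) = 406.
From dH/dt = 0: 0.00138·406 - 0.378 = 0.00484P*, so P* = 0.183/0.00484 = 37.7.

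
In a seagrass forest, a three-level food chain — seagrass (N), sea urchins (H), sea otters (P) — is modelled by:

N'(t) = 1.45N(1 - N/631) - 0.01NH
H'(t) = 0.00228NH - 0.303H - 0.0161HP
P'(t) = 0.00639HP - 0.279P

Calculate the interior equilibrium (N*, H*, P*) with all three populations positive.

From dP/dt = 0: 0.00639H* = 0.279, so H* = 43.7.
From dN/dt = 0: 1.45(1 - N*/631) = 0.01·43.7, giving N* = 631·(1 - 0.301) = 441.
From dH/dt = 0: 0.00228·441 - 0.303 = 0.0161P*, so P* = 0.702/0.0161 = 43.6.

N* ≈ 441, H* ≈ 43.7, P* ≈ 43.6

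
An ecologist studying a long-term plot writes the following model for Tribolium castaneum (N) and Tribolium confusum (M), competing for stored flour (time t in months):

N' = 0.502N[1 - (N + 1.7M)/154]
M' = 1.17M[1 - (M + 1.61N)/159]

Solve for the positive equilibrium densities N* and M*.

Setting both brackets to zero gives the nullclines N + 1.7M = 154 and 1.61N + M = 159.
Substituting M = 159 - 1.61N into the first: N(1 - 1.7·1.61) = 154 - 1.7·159.
So N* = -116/-1.74 = 67, and then M* = 159 - 1.61·67 = 51.2.

N* ≈ 67, M* ≈ 51.2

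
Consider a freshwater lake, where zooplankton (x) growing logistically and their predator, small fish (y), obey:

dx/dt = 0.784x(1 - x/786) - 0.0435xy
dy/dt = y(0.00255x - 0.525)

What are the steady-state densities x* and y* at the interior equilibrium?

x* ≈ 206, y* ≈ 13.3

From dy/dt = 0 with y > 0: 0.00255x* = 0.525, so x* = 206.
Substitute into dx/dt = 0: 0.784(1 - 206/786) = 0.0435y*.
The bracket is 0.738, giving y* = 0.579/0.0435 = 13.3.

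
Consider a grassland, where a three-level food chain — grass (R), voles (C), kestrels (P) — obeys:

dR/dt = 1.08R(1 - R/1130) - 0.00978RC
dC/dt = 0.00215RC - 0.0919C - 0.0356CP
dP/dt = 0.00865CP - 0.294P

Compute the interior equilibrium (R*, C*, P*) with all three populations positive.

From dP/dt = 0: 0.00865C* = 0.294, so C* = 34.
From dR/dt = 0: 1.08(1 - R*/1130) = 0.00978·34, giving R* = 1130·(1 - 0.308) = 782.
From dC/dt = 0: 0.00215·782 - 0.0919 = 0.0356P*, so P* = 1.59/0.0356 = 44.7.

R* ≈ 782, C* ≈ 34, P* ≈ 44.7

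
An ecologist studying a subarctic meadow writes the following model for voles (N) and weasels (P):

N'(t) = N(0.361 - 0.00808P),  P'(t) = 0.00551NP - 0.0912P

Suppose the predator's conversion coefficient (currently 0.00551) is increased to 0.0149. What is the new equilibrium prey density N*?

At the interior fixed point, setting dP/dt = 0 with P > 0 fixes N* = (predator death rate)/(NP coefficient) — independent of the other coefficients.
With the change, N* = 0.0912/0.0149 = 6.12; it falls from 16.6.

N* ≈ 6.12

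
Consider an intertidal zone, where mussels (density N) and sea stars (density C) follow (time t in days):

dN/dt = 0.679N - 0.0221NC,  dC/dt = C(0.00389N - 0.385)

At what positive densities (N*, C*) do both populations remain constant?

N* ≈ 99, C* ≈ 30.7

Set dC/dt = 0 with C > 0: 0.00389N - 0.385 = 0, so N* = 0.385/0.00389 = 99.
Set dN/dt = 0 with N > 0: 0.679 - 0.0221C = 0, so C* = 0.679/0.0221 = 30.7.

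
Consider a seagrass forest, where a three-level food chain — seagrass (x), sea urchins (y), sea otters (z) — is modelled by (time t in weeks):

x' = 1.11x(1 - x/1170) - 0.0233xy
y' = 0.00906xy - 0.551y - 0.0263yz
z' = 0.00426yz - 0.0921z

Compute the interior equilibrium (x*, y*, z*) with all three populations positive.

From dz/dt = 0: 0.00426y* = 0.0921, so y* = 21.6.
From dx/dt = 0: 1.11(1 - x*/1170) = 0.0233·21.6, giving x* = 1170·(1 - 0.454) = 639.
From dy/dt = 0: 0.00906·639 - 0.551 = 0.0263z*, so z* = 5.24/0.0263 = 199.

x* ≈ 639, y* ≈ 21.6, z* ≈ 199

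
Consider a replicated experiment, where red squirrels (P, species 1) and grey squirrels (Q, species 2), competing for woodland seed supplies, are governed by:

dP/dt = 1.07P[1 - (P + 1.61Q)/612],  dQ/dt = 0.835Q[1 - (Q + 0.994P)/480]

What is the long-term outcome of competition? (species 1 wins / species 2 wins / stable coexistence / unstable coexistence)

Compare the nullcline intercepts: K1/α12 = 612/1.61 = 380 < K2 = 480; K2/α21 = 480/0.994 = 483 < K1 = 612.
Since both are reversed, neither can invade when rare; the interior point is a saddle.

unstable coexistence (outcome depends on initial conditions)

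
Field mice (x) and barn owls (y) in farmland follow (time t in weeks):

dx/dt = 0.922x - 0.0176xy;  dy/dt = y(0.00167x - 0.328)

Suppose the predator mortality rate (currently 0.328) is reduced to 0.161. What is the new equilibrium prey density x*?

At the interior fixed point, setting dy/dt = 0 with y > 0 fixes x* = (predator death rate)/(xy coefficient) — independent of the other coefficients.
With the change, x* = 0.161/0.00167 = 96.4; it falls from 196.

x* ≈ 96.4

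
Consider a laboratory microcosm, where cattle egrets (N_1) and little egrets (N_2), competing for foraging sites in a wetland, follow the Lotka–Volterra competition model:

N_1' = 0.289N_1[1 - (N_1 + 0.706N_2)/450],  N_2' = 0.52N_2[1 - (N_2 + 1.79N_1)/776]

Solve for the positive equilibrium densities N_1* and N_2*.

N_1* ≈ 371, N_2* ≈ 112

Setting both brackets to zero gives the nullclines N_1 + 0.706N_2 = 450 and 1.79N_1 + N_2 = 776.
Substituting N_2 = 776 - 1.79N_1 into the first: N_1(1 - 0.706·1.79) = 450 - 0.706·776.
So N_1* = -97.9/-0.264 = 371, and then N_2* = 776 - 1.79·371 = 112.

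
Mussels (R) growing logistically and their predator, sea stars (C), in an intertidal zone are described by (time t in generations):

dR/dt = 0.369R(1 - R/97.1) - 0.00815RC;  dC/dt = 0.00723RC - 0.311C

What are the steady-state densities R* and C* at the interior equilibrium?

R* ≈ 43, C* ≈ 25.2

From dC/dt = 0 with C > 0: 0.00723R* = 0.311, so R* = 43.
Substitute into dR/dt = 0: 0.369(1 - 43/97.1) = 0.00815C*.
The bracket is 0.557, giving C* = 0.206/0.00815 = 25.2.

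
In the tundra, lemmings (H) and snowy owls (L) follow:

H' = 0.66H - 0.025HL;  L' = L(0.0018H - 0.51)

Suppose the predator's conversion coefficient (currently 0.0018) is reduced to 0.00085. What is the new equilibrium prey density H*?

H* ≈ 600

At the interior fixed point, setting dL/dt = 0 with L > 0 fixes H* = (predator death rate)/(HL coefficient) — independent of the other coefficients.
With the change, H* = 0.51/0.00085 = 600; it rises from 283.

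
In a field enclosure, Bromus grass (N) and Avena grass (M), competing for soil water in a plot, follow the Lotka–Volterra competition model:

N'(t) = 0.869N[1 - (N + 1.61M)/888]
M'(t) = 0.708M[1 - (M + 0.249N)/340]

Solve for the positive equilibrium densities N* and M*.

Setting both brackets to zero gives the nullclines N + 1.61M = 888 and 0.249N + M = 340.
Substituting M = 340 - 0.249N into the first: N(1 - 1.61·0.249) = 888 - 1.61·340.
So N* = 341/0.599 = 569, and then M* = 340 - 0.249·569 = 198.

N* ≈ 569, M* ≈ 198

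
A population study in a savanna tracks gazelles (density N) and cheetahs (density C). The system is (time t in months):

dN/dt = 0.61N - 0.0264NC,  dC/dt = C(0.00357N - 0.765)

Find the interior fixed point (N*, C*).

Set dC/dt = 0 with C > 0: 0.00357N - 0.765 = 0, so N* = 0.765/0.00357 = 214.
Set dN/dt = 0 with N > 0: 0.61 - 0.0264C = 0, so C* = 0.61/0.0264 = 23.1.

N* ≈ 214, C* ≈ 23.1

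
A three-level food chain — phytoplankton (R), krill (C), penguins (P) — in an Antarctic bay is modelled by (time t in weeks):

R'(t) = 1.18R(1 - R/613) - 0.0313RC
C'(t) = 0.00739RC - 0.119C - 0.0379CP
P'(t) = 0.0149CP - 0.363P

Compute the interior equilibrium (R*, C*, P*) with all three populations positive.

R* ≈ 217, C* ≈ 24.4, P* ≈ 39.1

From dP/dt = 0: 0.0149C* = 0.363, so C* = 24.4.
From dR/dt = 0: 1.18(1 - R*/613) = 0.0313·24.4, giving R* = 613·(1 - 0.646) = 217.
From dC/dt = 0: 0.00739·217 - 0.119 = 0.0379P*, so P* = 1.48/0.0379 = 39.1.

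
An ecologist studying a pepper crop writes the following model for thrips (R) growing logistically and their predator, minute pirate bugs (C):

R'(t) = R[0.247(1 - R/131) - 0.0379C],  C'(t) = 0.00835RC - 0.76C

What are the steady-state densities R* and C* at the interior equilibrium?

From dC/dt = 0 with C > 0: 0.00835R* = 0.76, so R* = 91.
Substitute into dR/dt = 0: 0.247(1 - 91/131) = 0.0379C*.
The bracket is 0.305, giving C* = 0.0754/0.0379 = 1.99.

R* ≈ 91, C* ≈ 1.99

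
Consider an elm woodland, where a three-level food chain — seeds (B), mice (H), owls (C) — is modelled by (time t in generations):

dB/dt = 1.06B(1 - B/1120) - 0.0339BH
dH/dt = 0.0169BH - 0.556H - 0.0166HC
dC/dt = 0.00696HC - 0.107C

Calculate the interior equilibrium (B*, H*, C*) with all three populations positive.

B* ≈ 569, H* ≈ 15.4, C* ≈ 546

From dC/dt = 0: 0.00696H* = 0.107, so H* = 15.4.
From dB/dt = 0: 1.06(1 - B*/1120) = 0.0339·15.4, giving B* = 1120·(1 - 0.492) = 569.
From dH/dt = 0: 0.0169·569 - 0.556 = 0.0166C*, so C* = 9.07/0.0166 = 546.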